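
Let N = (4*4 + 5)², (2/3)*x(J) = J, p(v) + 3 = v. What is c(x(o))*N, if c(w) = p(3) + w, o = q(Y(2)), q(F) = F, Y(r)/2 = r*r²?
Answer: 10584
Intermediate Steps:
p(v) = -3 + v
Y(r) = 2*r³ (Y(r) = 2*(r*r²) = 2*r³)
o = 16 (o = 2*2³ = 2*8 = 16)
x(J) = 3*J/2
c(w) = w (c(w) = (-3 + 3) + w = 0 + w = w)
N = 441 (N = (16 + 5)² = 21² = 441)
c(x(o))*N = ((3/2)*16)*441 = 24*441 = 10584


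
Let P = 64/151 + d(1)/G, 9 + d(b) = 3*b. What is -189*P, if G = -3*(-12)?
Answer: -14679/302 ≈ -48.606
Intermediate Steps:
d(b) = -9 + 3*b
G = 36
P = 233/906 (P = 64/151 + (-9 + 3*1)/36 = 64*(1/151) + (-9 + 3)*(1/36) = 64/151 - 6*1/36 = 64/151 - ⅙ = 233/906 ≈ 0.25717)
-189*P = -189*233/906 = -14679/302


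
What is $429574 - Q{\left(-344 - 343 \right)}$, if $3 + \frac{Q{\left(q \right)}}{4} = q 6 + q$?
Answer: $448822$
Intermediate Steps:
$Q{\left(q \right)} = -12 + 28 q$ ($Q{\left(q \right)} = -12 + 4 \left(q 6 + q\right) = -12 + 4 \left(6 q + q\right) = -12 + 4 \cdot 7 q = -12 + 28 q$)
$429574 - Q{\left(-344 - 343 \right)} = 429574 - \left(-12 + 28 \left(-344 - 343\right)\right) = 429574 - \left(-12 + 28 \left(-687\right)\right) = 429574 - \left(-12 - 19236\right) = 429574 - -19248 = 429574 + 19248 = 448822$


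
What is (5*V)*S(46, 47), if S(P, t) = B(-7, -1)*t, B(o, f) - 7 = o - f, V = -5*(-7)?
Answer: 8225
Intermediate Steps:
V = 35
B(o, f) = 7 + o - f (B(o, f) = 7 + (o - f) = 7 + o - f)
S(P, t) = t (S(P, t) = (7 - 7 - 1*(-1))*t = (7 - 7 + 1)*t = 1*t = t)
(5*V)*S(46, 47) = (5*35)*47 = 175*47 = 8225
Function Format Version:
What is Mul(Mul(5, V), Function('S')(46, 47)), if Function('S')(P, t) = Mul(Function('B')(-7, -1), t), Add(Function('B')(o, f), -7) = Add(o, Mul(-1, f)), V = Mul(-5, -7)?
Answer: 8225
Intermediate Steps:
V = 35
Function('B')(o, f) = Add(7, o, Mul(-1, f)) (Function('B')(o, f) = Add(7, Add(o, Mul(-1, f))) = Add(7, o, Mul(-1, f)))
Function('S')(P, t) = t (Function('S')(P, t) = Mul(Add(7, -7, Mul(-1, -1)), t) = Mul(Add(7, -7, 1), t) = Mul(1, t) = t)
Mul(Mul(5, V), Function('S')(46, 47)) = Mul(Mul(5, 35), 47) = Mul(175, 47) = 8225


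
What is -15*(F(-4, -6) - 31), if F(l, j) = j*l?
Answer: 105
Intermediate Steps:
-15*(F(-4, -6) - 31) = -15*(-6*(-4) - 31) = -15*(24 - 31) = -15*(-7) = 105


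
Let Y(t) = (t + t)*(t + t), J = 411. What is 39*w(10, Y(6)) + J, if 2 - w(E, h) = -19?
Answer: 1230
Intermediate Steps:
Y(t) = 4*t² (Y(t) = (2*t)*(2*t) = 4*t²)
w(E, h) = 21 (w(E, h) = 2 - 1*(-19) = 2 + 19 = 21)
39*w(10, Y(6)) + J = 39*21 + 411 = 819 + 411 = 1230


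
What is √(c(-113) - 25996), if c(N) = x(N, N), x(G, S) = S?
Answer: 3*I*√2901 ≈ 161.58*I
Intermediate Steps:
c(N) = N
√(c(-113) - 25996) = √(-113 - 25996) = √(-26109) = 3*I*√2901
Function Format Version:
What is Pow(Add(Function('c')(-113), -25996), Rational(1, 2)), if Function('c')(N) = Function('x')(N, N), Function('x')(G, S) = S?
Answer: Mul(3, I, Pow(2901, Rational(1, 2))) ≈ Mul(161.58, I)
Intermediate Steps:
Function('c')(N) = N
Pow(Add(Function('c')(-113), -25996), Rational(1, 2)) = Pow(Add(-113, -25996), Rational(1, 2)) = Pow(-26109, Rational(1, 2)) = Mul(3, I, Pow(2901, Rational(1, 2)))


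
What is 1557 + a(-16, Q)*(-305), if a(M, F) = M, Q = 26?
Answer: 6437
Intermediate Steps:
1557 + a(-16, Q)*(-305) = 1557 - 16*(-305) = 1557 + 4880 = 6437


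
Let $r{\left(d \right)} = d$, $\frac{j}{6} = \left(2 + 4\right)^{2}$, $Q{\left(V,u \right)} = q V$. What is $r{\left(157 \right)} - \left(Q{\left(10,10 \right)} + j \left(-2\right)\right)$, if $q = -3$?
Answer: $619$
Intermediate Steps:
$Q{\left(V,u \right)} = - 3 V$
$j = 216$ ($j = 6 \left(2 + 4\right)^{2} = 6 \cdot 6^{2} = 6 \cdot 36 = 216$)
$r{\left(157 \right)} - \left(Q{\left(10,10 \right)} + j \left(-2\right)\right) = 157 - \left(\left(-3\right) 10 + 216 \left(-2\right)\right) = 157 - \left(-30 - 432\right) = 157 - -462 = 157 + 462 = 619$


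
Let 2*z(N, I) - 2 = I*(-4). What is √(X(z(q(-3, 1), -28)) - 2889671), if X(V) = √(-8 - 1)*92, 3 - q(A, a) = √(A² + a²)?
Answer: √(-2889671 + 276*I) ≈ 0.081 + 1699.9*I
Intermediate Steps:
q(A, a) = 3 - √(A² + a²)
z(N, I) = 1 - 2*I (z(N, I) = 1 + (I*(-4))/2 = 1 + (-4*I)/2 = 1 - 2*I)
X(V) = 276*I (X(V) = √(-9)*92 = (3*I)*92 = 276*I)
√(X(z(q(-3, 1), -28)) - 2889671) = √(276*I - 2889671) = √(-2889671 + 276*I)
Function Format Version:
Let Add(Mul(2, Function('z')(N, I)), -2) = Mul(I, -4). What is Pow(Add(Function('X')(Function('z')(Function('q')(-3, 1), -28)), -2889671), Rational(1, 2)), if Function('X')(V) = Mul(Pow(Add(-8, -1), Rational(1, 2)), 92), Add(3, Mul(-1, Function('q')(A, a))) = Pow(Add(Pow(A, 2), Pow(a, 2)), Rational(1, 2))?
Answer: Pow(Add(-2889671, Mul(276, I)), Rational(1, 2)) ≈ Add(0.081, Mul(1699.9, I))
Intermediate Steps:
Function('q')(A, a) = Add(3, Mul(-1, Pow(Add(Pow(A, 2), Pow(a, 2)), Rational(1, 2))))
Function('z')(N, I) = Add(1, Mul(-2, I)) (Function('z')(N, I) = Add(1, Mul(Rational(1, 2), Mul(I, -4))) = Add(1, Mul(Rational(1, 2), Mul(-4, I))) = Add(1, Mul(-2, I)))
Function('X')(V) = Mul(276, I) (Function('X')(V) = Mul(Pow(-9, Rational(1, 2)), 92) = Mul(Mul(3, I), 92) = Mul(276, I))
Pow(Add(Function('X')(Function('z')(Function('q')(-3, 1), -28)), -2889671), Rational(1, 2)) = Pow(Add(Mul(276, I), -2889671), Rational(1, 2)) = Pow(Add(-2889671, Mul(276, I)), Rational(1, 2))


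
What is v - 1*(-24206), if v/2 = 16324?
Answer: 56854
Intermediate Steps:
v = 32648 (v = 2*16324 = 32648)
v - 1*(-24206) = 32648 - 1*(-24206) = 32648 + 24206 = 56854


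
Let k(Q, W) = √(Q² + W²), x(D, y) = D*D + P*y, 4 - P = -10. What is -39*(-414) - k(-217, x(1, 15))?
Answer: 16146 - √91610 ≈ 15843.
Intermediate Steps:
P = 14 (P = 4 - 1*(-10) = 4 + 10 = 14)
x(D, y) = D² + 14*y (x(D, y) = D*D + 14*y = D² + 14*y)
-39*(-414) - k(-217, x(1, 15)) = -39*(-414) - √((-217)² + (1² + 14*15)²) = 16146 - √(47089 + (1 + 210)²) = 16146 - √(47089 + 211²) = 16146 - √(47089 + 44521) = 16146 - √91610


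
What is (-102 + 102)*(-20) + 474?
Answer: 474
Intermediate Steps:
(-102 + 102)*(-20) + 474 = 0*(-20) + 474 = 0 + 474 = 474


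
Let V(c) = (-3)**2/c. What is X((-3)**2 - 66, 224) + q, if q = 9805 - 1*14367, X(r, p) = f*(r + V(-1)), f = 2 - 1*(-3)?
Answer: -4892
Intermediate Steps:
V(c) = 9/c
f = 5 (f = 2 + 3 = 5)
X(r, p) = -45 + 5*r (X(r, p) = 5*(r + 9/(-1)) = 5*(r + 9*(-1)) = 5*(r - 9) = 5*(-9 + r) = -45 + 5*r)
q = -4562 (q = 9805 - 14367 = -4562)
X((-3)**2 - 66, 224) + q = (-45 + 5*((-3)**2 - 66)) - 4562 = (-45 + 5*(9 - 66)) - 4562 = (-45 + 5*(-57)) - 4562 = (-45 - 285) - 4562 = -330 - 4562 = -4892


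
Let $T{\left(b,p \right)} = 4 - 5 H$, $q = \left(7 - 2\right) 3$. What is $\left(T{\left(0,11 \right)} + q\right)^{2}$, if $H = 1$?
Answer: $196$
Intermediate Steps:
$q = 15$ ($q = 5 \cdot 3 = 15$)
$T{\left(b,p \right)} = -1$ ($T{\left(b,p \right)} = 4 - 5 = -1$)
$\left(T{\left(0,11 \right)} + q\right)^{2} = \left(-1 + 15\right)^{2} = 14^{2} = 196$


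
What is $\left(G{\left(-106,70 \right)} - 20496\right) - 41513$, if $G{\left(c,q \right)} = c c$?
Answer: $-50773$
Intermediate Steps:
$G{\left(c,q \right)} = c^{2}$
$\left(G{\left(-106,70 \right)} - 20496\right) - 41513 = \left(\left(-106\right)^{2} - 20496\right) - 41513 = \left(11236 - 20496\right) - 41513 = -9260 - 41513 = -50773$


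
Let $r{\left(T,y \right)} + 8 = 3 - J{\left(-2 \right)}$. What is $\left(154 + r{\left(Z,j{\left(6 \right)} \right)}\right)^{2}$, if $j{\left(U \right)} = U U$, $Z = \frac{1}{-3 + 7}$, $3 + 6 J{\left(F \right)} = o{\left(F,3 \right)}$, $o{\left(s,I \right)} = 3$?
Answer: $22201$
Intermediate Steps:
$J{\left(F \right)} = 0$ ($J{\left(F \right)} = - \frac{1}{2} + \frac{1}{6} \cdot 3 = - \frac{1}{2} + \frac{1}{2} = 0$)
$Z = \frac{1}{4} \approx 0.25$
$j{\left(U \right)} = U^{2}$
$r{\left(T,y \right)} = -5$ ($r{\left(T,y \right)} = -8 + \left(3 - 0\right) = -8 + \left(3 + 0\right) = -8 + 3 = -5$)
$\left(154 + r{\left(Z,j{\left(6 \right)} \right)}\right)^{2} = \left(154 - 5\right)^{2} = 149^{2} = 22201$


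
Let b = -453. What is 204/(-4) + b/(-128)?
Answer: -6075/128 ≈ -47.461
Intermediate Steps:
204/(-4) + b/(-128) = 204/(-4) - 453/(-128) = 204*(-1/4) - 453*(-1/128) = -51 + 453/128 = -6075/128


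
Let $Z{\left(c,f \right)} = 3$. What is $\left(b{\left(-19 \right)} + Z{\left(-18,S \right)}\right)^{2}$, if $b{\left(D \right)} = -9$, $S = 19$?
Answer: $36$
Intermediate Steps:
$\left(b{\left(-19 \right)} + Z{\left(-18,S \right)}\right)^{2} = \left(-9 + 3\right)^{2} = \left(-6\right)^{2} = 36$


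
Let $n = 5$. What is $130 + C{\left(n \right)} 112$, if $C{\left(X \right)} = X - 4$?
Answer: $242$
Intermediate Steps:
$C{\left(X \right)} = -4 + X$ ($C{\left(X \right)} = X - 4 = -4 + X$)
$130 + C{\left(n \right)} 112 = 130 + \left(-4 + 5\right) 112 = 130 + 1 \cdot 112 = 130 + 112 = 242$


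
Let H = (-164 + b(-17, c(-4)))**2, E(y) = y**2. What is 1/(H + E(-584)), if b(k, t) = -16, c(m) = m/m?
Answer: 1/373456 ≈ 2.6777e-6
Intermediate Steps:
c(m) = 1
H = 32400 (H = (-164 - 16)**2 = (-180)**2 = 32400)
1/(H + E(-584)) = 1/(32400 + (-584)**2) = 1/(32400 + 341056) = 1/373456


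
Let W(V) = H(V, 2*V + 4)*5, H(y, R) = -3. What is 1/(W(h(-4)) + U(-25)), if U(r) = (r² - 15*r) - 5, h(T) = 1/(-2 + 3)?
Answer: 1/980 ≈ 0.0010204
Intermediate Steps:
h(T) = 1 (h(T) = 1/1 = 1)
W(V) = -15 (W(V) = -3*5 = -15)
U(r) = -5 + r² - 15*r
1/(W(h(-4)) + U(-25)) = 1/(-15 + (-5 + (-25)² - 15*(-25))) = 1/(-15 + (-5 + 625 + 375)) = 1/(-15 + 995) = 1/980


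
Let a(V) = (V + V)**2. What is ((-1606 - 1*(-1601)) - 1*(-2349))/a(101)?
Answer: 586/10201 ≈ 0.057445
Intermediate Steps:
a(V) = 4*V**2 (a(V) = (2*V)**2 = 4*V**2)
((-1606 - 1*(-1601)) - 1*(-2349))/a(101) = ((-1606 - 1*(-1601)) - 1*(-2349))/((4*101**2)) = ((-1606 + 1601) + 2349)/((4*10201)) = (-5 + 2349)/40804 = 2344*(1/40804) = 586/10201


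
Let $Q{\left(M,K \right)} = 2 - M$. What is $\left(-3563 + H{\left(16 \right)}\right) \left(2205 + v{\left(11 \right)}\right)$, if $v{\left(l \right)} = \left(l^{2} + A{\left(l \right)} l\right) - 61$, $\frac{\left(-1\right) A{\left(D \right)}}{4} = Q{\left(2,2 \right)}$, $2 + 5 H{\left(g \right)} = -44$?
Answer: $-8091033$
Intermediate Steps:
$H{\left(g \right)} = - \frac{46}{5}$ ($H{\left(g \right)} = - \frac{2}{5} + \frac{1}{5} \left(-44\right) = - \frac{2}{5} - \frac{44}{5} = - \frac{46}{5}$)
$A{\left(D \right)} = 0$ ($A{\left(D \right)} = - 4 \left(2 - 2\right) = \left(-4\right) 0 = 0$)
$v{\left(l \right)} = -61 + l^{2}$ ($v{\left(l \right)} = \left(l^{2} + 0 l\right) - 61 = \left(l^{2} + 0\right) - 61 = l^{2} - 61 = -61 + l^{2}$)
$\left(-3563 + H{\left(16 \right)}\right) \left(2205 + v{\left(11 \right)}\right) = \left(-3563 - \frac{46}{5}\right) \left(2205 - \left(61 - 11^{2}\right)\right) = - \frac{17861 \left(2205 + \left(-61 + 121\right)\right)}{5} = - \frac{17861 \left(2205 + 60\right)}{5} = \left(- \frac{17861}{5}\right) 2265 = -8091033$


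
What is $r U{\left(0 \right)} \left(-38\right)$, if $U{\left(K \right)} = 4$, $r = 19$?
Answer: $-2888$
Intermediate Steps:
$r U{\left(0 \right)} \left(-38\right) = 19 \cdot 4 \left(-38\right) = 76 \left(-38\right) = -2888$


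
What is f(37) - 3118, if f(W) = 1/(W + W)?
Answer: -230731/74 ≈ -3118.0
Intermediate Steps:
f(W) = 1/(2*W)
f(37) - 3118 = (½)/37 - 3118 = (½)*(1/37) - 3118 = 1/74 - 3118 = -230731/74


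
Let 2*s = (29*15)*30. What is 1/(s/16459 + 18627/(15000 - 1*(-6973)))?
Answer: 51664801/64279374 ≈ 0.80375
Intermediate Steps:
s = 6525 (s = ((29*15)*30)/2 = (435*30)/2 = (1/2)*13050 = 6525)
1/(s/16459 + 18627/(15000 - 1*(-6973))) = 1/(6525/16459 + 18627/(15000 - 1*(-6973))) = 1/(6525*(1/16459) + 18627/(15000 + 6973)) = 1/(6525/16459 + 18627/21973) = 1/(6525/16459 + 18627*(1/21973)) = 1/(6525/16459 + 2661/3139) = 1/(64279374/51664801) = 51664801/64279374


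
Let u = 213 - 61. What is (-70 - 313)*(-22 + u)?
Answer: -49790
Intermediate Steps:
u = 152
(-70 - 313)*(-22 + u) = (-70 - 313)*(-22 + 152) = -383*130 = -49790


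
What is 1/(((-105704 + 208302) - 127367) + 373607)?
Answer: 1/348838 ≈ 2.8667e-6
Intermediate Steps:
1/(((-105704 + 208302) - 127367) + 373607) = 1/((102598 - 127367) + 373607) = 1/(-24769 + 373607) = 1/348838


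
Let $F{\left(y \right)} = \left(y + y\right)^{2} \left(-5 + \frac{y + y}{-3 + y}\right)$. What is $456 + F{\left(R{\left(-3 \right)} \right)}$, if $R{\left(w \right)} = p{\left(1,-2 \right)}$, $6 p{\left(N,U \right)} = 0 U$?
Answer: $456$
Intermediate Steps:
$p{\left(N,U \right)} = 0$ ($p{\left(N,U \right)} = \frac{0 U}{6} = \frac{1}{6} \cdot 0 = 0$)
$R{\left(w \right)} = 0$
$F{\left(y \right)} = 4 y^{2} \left(-5 + \frac{2 y}{-3 + y}\right)$ ($F{\left(y \right)} = \left(2 y\right)^{2} \left(-5 + \frac{2 y}{-3 + y}\right) = 4 y^{2} \left(-5 + \frac{2 y}{-3 + y}\right)$)
$456 + F{\left(R{\left(-3 \right)} \right)} = 456 + \frac{12 \cdot 0^{2} \left(5 - 0\right)}{-3 + 0} = 456 + 12 \cdot 0 \frac{1}{-3} \left(5 + 0\right) = 456 + 12 \cdot 0 \left(- \frac{1}{3}\right) 5 = 456 + 0 = 456$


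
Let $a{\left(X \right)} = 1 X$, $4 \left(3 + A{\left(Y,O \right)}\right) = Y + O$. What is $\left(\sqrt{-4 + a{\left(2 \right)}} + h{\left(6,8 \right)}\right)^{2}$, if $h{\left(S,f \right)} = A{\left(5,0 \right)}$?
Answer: $\frac{17}{16} - \frac{7 i \sqrt{2}}{2} \approx 1.0625 - 4.9497 i$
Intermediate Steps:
$A{\left(Y,O \right)} = -3 + \frac{O}{4} + \frac{Y}{4}$ ($A{\left(Y,O \right)} = -3 + \frac{Y + O}{4} = -3 + \frac{O + Y}{4} = -3 + \left(\frac{O}{4} + \frac{Y}{4}\right) = -3 + \frac{O}{4} + \frac{Y}{4}$)
$h{\left(S,f \right)} = - \frac{7}{4}$ ($h{\left(S,f \right)} = -3 + \frac{1}{4} \cdot 0 + \frac{1}{4} \cdot 5 = -3 + 0 + \frac{5}{4} = - \frac{7}{4}$)
$a{\left(X \right)} = X$
$\left(\sqrt{-4 + a{\left(2 \right)}} + h{\left(6,8 \right)}\right)^{2} = \left(\sqrt{-4 + 2} - \frac{7}{4}\right)^{2} = \left(\sqrt{-2} - \frac{7}{4}\right)^{2} = \left(i \sqrt{2} - \frac{7}{4}\right)^{2} = \left(- \frac{7}{4} + i \sqrt{2}\right)^{2}$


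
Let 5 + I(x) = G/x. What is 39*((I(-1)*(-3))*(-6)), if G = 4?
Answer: -6318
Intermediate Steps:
I(x) = -5 + 4/x
39*((I(-1)*(-3))*(-6)) = 39*(((-5 + 4/(-1))*(-3))*(-6)) = 39*(((-5 + 4*(-1))*(-3))*(-6)) = 39*(((-5 - 4)*(-3))*(-6)) = 39*(-9*(-3)*(-6)) = 39*(27*(-6)) = 39*(-162) = -6318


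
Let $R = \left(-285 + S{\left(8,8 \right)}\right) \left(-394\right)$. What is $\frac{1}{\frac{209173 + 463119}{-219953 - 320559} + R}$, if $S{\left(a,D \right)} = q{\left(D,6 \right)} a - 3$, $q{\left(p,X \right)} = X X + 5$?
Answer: $- \frac{135128}{2129785353} \approx -6.3447 \cdot 10^{-5}$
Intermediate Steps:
$q{\left(p,X \right)} = 5 + X^{2}$ ($q{\left(p,X \right)} = X^{2} + 5 = 5 + X^{2}$)
$S{\left(a,D \right)} = -3 + 41 a$ ($S{\left(a,D \right)} = \left(5 + 6^{2}\right) a - 3 = \left(5 + 36\right) a - 3 = 41 a - 3 = -3 + 41 a$)
$R = -15760$ ($R = \left(-285 + \left(-3 + 41 \cdot 8\right)\right) \left(-394\right) = \left(-285 + \left(-3 + 328\right)\right) \left(-394\right) = \left(-285 + 325\right) \left(-394\right) = 40 \left(-394\right) = -15760$)
$\frac{1}{\frac{209173 + 463119}{-219953 - 320559} + R} = \frac{1}{\frac{209173 + 463119}{-219953 - 320559} - 15760} = \frac{1}{\frac{672292}{-540512} - 15760} = \frac{1}{672292 \left(- \frac{1}{540512}\right) - 15760} = \frac{1}{- \frac{168073}{135128} - 15760} = \frac{1}{- \frac{2129785353}{135128}} = - \frac{135128}{2129785353}$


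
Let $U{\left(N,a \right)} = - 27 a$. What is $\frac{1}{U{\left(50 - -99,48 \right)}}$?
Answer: $- \frac{1}{1296} \approx -0.0007716$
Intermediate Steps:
$\frac{1}{U{\left(50 - -99,48 \right)}} = \frac{1}{\left(-27\right) 48} = \frac{1}{-1296} = - \frac{1}{1296}$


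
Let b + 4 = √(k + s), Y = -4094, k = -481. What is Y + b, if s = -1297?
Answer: -4098 + I*√1778 ≈ -4098.0 + 42.166*I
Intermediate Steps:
b = -4 + I*√1778 (b = -4 + √(-481 - 1297) = -4 + √(-1778) = -4 + I*√1778 ≈ -4.0 + 42.166*I)
Y + b = -4094 + (-4 + I*√1778) = -4098 + I*√1778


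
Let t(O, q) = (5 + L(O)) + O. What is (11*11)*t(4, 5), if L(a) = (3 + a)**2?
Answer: 7018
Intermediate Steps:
t(O, q) = 5 + O + (3 + O)**2 (t(O, q) = (5 + (3 + O)**2) + O = 5 + O + (3 + O)**2)
(11*11)*t(4, 5) = (11*11)*(5 + 4 + (3 + 4)**2) = 121*(5 + 4 + 7**2) = 121*(5 + 4 + 49) = 121*58 = 7018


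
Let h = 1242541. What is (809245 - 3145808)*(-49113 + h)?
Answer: -2788519707964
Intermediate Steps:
(809245 - 3145808)*(-49113 + h) = (809245 - 3145808)*(-49113 + 1242541) = -2336563*1193428 = -2788519707964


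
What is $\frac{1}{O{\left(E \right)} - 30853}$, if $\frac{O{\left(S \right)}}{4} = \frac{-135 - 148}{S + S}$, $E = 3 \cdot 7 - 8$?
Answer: $- \frac{13}{401655} \approx -3.2366 \cdot 10^{-5}$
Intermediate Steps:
$E = 13$ ($E = 21 - 8 = 13$)
$O{\left(S \right)} = - \frac{566}{S}$ ($O{\left(S \right)} = 4 \frac{-135 - 148}{S + S} = 4 \left(- \frac{283}{2 S}\right) = - \frac{566}{S}$)
$\frac{1}{O{\left(E \right)} - 30853} = \frac{1}{- \frac{566}{13} - 30853} = \frac{1}{- \frac{401655}{13}} = - \frac{13}{401655}$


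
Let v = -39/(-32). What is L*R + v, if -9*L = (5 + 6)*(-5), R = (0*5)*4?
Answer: 39/32 ≈ 1.2188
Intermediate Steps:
v = 39/32 (v = -39*(-1/32) = 39/32 ≈ 1.2188)
R = 0 (R = 0*4 = 0)
L = 55/9 (L = -(5 + 6)*(-5)/9 = -11*(-5)/9 = -1/9*(-55) = 55/9 ≈ 6.1111)
L*R + v = (55/9)*0 + 39/32 = 0 + 39/32 = 39/32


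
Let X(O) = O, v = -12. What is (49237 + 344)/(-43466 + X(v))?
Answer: -49581/43478 ≈ -1.1404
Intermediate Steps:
(49237 + 344)/(-43466 + X(v)) = (49237 + 344)/(-43466 - 12) = 49581/(-43478) = 49581*(-1/43478) = -49581/43478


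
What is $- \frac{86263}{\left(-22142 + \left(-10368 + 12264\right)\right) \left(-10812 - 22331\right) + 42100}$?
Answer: $- \frac{86263}{671055278} \approx -0.00012855$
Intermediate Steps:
$- \frac{86263}{\left(-22142 + \left(-10368 + 12264\right)\right) \left(-10812 - 22331\right) + 42100} = - \frac{86263}{\left(-22142 + 1896\right) \left(-33143\right) + 42100} = - \frac{86263}{\left(-20246\right) \left(-33143\right) + 42100} = - \frac{86263}{671013178 + 42100} = - \frac{86263}{671055278}$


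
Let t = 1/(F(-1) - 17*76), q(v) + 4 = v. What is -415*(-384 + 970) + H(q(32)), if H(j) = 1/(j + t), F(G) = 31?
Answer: -8586308069/35307 ≈ -2.4319e+5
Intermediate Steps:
q(v) = -4 + v
t = -1/1261 (t = 1/(31 - 17*76) = 1/(31 - 1292) = 1/(-1261) = -1/1261 ≈ -0.00079302)
H(j) = 1/(-1/1261 + j) (H(j) = 1/(j - 1/1261) = 1/(-1/1261 + j))
-415*(-384 + 970) + H(q(32)) = -415*(-384 + 970) + 1261/(-1 + 1261*(-4 + 32)) = -415*586 + 1261/(-1 + 1261*28) = -243190 + 1261/(-1 + 35308) = -243190 + 1261/35307 = -8586308069/35307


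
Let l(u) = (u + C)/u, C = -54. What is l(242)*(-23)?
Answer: -2162/121 ≈ -17.868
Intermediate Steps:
l(u) = (-54 + u)/u (l(u) = (u - 54)/u = (-54 + u)/u)
l(242)*(-23) = ((-54 + 242)/242)*(-23) = ((1/242)*188)*(-23) = (94/121)*(-23) = -2162/121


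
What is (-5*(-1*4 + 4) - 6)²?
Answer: 36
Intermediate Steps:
(-5*(-1*4 + 4) - 6)² = (-5*(-4 + 4) - 6)² = (-5*0 - 6)² = (0 - 6)² = (-6)² = 36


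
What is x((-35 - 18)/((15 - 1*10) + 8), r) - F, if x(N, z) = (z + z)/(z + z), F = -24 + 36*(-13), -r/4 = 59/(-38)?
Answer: 493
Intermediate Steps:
r = 118/19 (r = -236/(-38) = -236*(-1)/38 = -4*(-59/38) = 118/19 ≈ 6.2105)
F = -492 (F = -24 - 468 = -492)
x(N, z) = 1 (x(N, z) = (2*z)/((2*z)) = (2*z)*(1/(2*z)) = 1)
x((-35 - 18)/((15 - 1*10) + 8), r) - F = 1 - 1*(-492) = 1 + 492 = 493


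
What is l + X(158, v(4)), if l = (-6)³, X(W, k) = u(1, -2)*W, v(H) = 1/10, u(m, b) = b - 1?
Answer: -690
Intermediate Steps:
u(m, b) = -1 + b
v(H) = ⅒
X(W, k) = -3*W (X(W, k) = (-1 - 2)*W = -3*W)
l = -216
l + X(158, v(4)) = -216 - 3*158 = -216 - 474 = -690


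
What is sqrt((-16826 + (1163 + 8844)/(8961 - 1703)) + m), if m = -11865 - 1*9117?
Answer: I*sqrt(1991598516906)/7258 ≈ 194.44*I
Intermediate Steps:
m = -20982 (m = -11865 - 9117 = -20982)
sqrt((-16826 + (1163 + 8844)/(8961 - 1703)) + m) = sqrt((-16826 + (1163 + 8844)/(8961 - 1703)) - 20982) = sqrt((-16826 + 10007/7258) - 20982) = sqrt(-122113101/7258 - 20982) = sqrt(-274400457/7258) = I*sqrt(1991598516906)/7258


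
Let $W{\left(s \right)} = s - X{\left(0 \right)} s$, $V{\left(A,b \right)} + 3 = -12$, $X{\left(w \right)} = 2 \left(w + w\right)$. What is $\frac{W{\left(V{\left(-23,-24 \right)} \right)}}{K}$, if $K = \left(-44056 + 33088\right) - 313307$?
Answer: $\frac{3}{64855} \approx 4.6257 \cdot 10^{-5}$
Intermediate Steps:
$X{\left(w \right)} = 4 w$ ($X{\left(w \right)} = 2 \cdot 2 w = 4 w$)
$V{\left(A,b \right)} = -15$ ($V{\left(A,b \right)} = -3 - 12 = -15$)
$W{\left(s \right)} = s$ ($W{\left(s \right)} = s - 4 \cdot 0 s = s - 0 s = s - 0 = s + 0 = s$)
$K = -324275$ ($K = -10968 - 313307 = -324275$)
$\frac{W{\left(V{\left(-23,-24 \right)} \right)}}{K} = - \frac{15}{-324275} = \left(-15\right) \left(- \frac{1}{324275}\right) = \frac{3}{64855}$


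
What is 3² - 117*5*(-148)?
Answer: 86589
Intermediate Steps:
3² - 117*5*(-148) = 9 - 13*45*(-148) = 9 - 585*(-148) = 9 + 86580 = 86589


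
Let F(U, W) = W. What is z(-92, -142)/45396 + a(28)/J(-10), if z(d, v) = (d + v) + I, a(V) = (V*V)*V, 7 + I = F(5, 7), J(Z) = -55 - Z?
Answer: -4258733/8730 ≈ -487.83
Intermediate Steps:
I = 0 (I = -7 + 7 = 0)
a(V) = V**3 (a(V) = V**2*V = V**3)
z(d, v) = d + v (z(d, v) = (d + v) + 0 = d + v)
z(-92, -142)/45396 + a(28)/J(-10) = (-92 - 142)/45396 + 28**3/(-55 - 1*(-10)) = -234*1/45396 + 21952/(-55 + 10) = -1/194 + 21952/(-45) = -1/194 + 21952*(-1/45) = -1/194 - 21952/45 = -4258733/8730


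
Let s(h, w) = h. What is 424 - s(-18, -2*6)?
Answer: 442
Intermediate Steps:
424 - s(-18, -2*6) = 424 - 1*(-18) = 424 + 18 = 442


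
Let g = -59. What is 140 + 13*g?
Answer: -627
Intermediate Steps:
140 + 13*g = 140 + 13*(-59) = 140 - 767 = -627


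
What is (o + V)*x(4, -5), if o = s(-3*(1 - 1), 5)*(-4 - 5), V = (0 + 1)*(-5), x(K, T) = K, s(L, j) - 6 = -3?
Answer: -128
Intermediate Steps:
s(L, j) = 3 (s(L, j) = 6 - 3 = 3)
V = -5 (V = 1*(-5) = -5)
o = -27 (o = 3*(-4 - 5) = 3*(-9) = -27)
(o + V)*x(4, -5) = (-27 - 5)*4 = -32*4 = -128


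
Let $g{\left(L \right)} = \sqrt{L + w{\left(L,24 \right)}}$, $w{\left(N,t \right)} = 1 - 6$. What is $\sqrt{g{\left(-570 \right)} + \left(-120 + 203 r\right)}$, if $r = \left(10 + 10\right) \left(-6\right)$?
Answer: $\sqrt{-24480 + 5 i \sqrt{23}} \approx 0.0766 + 156.46 i$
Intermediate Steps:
$w{\left(N,t \right)} = -5$ ($w{\left(N,t \right)} = 1 - 6 = -5$)
$r = -120$ ($r = 20 \left(-6\right) = -120$)
$g{\left(L \right)} = \sqrt{-5 + L}$ ($g{\left(L \right)} = \sqrt{L - 5} = \sqrt{-5 + L}$)
$\sqrt{g{\left(-570 \right)} + \left(-120 + 203 r\right)} = \sqrt{\sqrt{-5 - 570} + \left(-120 + 203 \left(-120\right)\right)} = \sqrt{\sqrt{-575} - 24480} = \sqrt{5 i \sqrt{23} - 24480} = \sqrt{-24480 + 5 i \sqrt{23}}$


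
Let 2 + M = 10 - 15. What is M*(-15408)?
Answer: 107856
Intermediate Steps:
M = -7 (M = -2 + (10 - 15) = -2 - 5 = -7)
M*(-15408) = -7*(-15408) = 107856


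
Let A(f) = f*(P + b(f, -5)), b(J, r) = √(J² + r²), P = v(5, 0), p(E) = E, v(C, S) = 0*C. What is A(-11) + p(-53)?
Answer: -53 - 11*√146 ≈ -185.91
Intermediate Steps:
v(C, S) = 0
P = 0
A(f) = f*√(25 + f²) (A(f) = f*(0 + √(f² + (-5)²)) = f*(0 + √(f² + 25)) = f*(0 + √(25 + f²)) = f*√(25 + f²))
A(-11) + p(-53) = -11*√(25 + (-11)²) - 53 = -11*√(25 + 121) - 53 = -11*√146 - 53 = -53 - 11*√146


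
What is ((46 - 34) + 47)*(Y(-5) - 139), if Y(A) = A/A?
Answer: -8142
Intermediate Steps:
Y(A) = 1
((46 - 34) + 47)*(Y(-5) - 139) = ((46 - 34) + 47)*(1 - 139) = (12 + 47)*(-138) = 59*(-138) = -8142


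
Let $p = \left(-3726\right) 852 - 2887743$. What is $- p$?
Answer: $6062295$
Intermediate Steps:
$p = -6062295$ ($p = -3174552 - 2887743 = -6062295$)
$- p = \left(-1\right) \left(-6062295\right) = 6062295$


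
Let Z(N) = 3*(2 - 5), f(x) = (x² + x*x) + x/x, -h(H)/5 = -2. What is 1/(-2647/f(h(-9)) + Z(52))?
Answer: -201/4456 ≈ -0.045108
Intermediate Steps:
h(H) = 10 (h(H) = -5*(-2) = 10)
f(x) = 1 + 2*x² (f(x) = (x² + x²) + 1 = 2*x² + 1 = 1 + 2*x²)
Z(N) = -9 (Z(N) = 3*(-3) = -9)
1/(-2647/f(h(-9)) + Z(52)) = 1/(-2647/(1 + 2*10²) - 9) = 1/(-2647/(1 + 2*100) - 9) = 1/(-2647/(1 + 200) - 9) = 1/(-2647/201 - 9) = 1/(-4456/201) = -201/4456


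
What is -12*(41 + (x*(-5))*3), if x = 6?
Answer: 588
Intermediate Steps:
-12*(41 + (x*(-5))*3) = -12*(41 + (6*(-5))*3) = -12*(41 - 30*3) = -12*(41 - 90) = -12*(-49) = 588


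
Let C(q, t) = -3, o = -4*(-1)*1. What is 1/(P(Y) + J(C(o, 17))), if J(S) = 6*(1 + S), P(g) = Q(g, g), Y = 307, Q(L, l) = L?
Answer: 1/295 ≈ 0.0033898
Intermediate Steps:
o = 4 (o = 4*1 = 4)
P(g) = g
J(S) = 6 + 6*S
1/(P(Y) + J(C(o, 17))) = 1/(307 + (6 + 6*(-3))) = 1/(307 + (6 - 18)) = 1/(307 - 12) = 1/295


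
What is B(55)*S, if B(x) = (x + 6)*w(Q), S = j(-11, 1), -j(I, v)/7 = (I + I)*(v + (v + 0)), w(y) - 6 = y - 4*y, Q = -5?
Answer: 394548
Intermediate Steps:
w(y) = 6 - 3*y (w(y) = 6 + (y - 4*y) = 6 - 3*y)
j(I, v) = -28*I*v (j(I, v) = -7*(I + I)*(v + (v + 0)) = -7*2*I*(v + v) = -7*2*I*2*v = -28*I*v)
S = 308 (S = -28*(-11)*1 = 308)
B(x) = 126 + 21*x (B(x) = (x + 6)*(6 - 3*(-5)) = (6 + x)*(6 + 15) = (6 + x)*21 = 126 + 21*x)
B(55)*S = (126 + 21*55)*308 = (126 + 1155)*308 = 1281*308 = 394548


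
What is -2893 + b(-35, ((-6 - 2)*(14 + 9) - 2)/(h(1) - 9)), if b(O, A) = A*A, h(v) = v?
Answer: -37639/16 ≈ -2352.4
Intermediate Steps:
b(O, A) = A²
-2893 + b(-35, ((-6 - 2)*(14 + 9) - 2)/(h(1) - 9)) = -2893 + (((-6 - 2)*(14 + 9) - 2)/(1 - 9))² = -2893 + ((-8*23 - 2)/(-8))² = -2893 + ((-184 - 2)*(-⅛))² = -2893 + (-186*(-⅛))² = -2893 + (93/4)² = -2893 + 8649/16 = -37639/16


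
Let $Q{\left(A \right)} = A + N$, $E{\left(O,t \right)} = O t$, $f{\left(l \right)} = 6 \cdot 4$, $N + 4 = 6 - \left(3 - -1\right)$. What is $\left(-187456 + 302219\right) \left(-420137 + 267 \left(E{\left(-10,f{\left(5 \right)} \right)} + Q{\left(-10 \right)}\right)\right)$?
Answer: $-55937896223$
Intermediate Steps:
$N = -2$ ($N = -4 + \left(6 - \left(3 - -1\right)\right) = -4 + \left(6 - \left(3 + 1\right)\right) = -4 + \left(6 - 4\right) = -4 + 2 = -2$)
$f{\left(l \right)} = 24$
$Q{\left(A \right)} = -2 + A$ ($Q{\left(A \right)} = A - 2 = -2 + A$)
$\left(-187456 + 302219\right) \left(-420137 + 267 \left(E{\left(-10,f{\left(5 \right)} \right)} + Q{\left(-10 \right)}\right)\right) = \left(-187456 + 302219\right) \left(-420137 + 267 \left(\left(-10\right) 24 - 12\right)\right) = 114763 \left(-420137 + 267 \left(-240 - 12\right)\right) = 114763 \left(-420137 + 267 \left(-252\right)\right) = 114763 \left(-420137 - 67284\right) = 114763 \left(-487421\right) = -55937896223$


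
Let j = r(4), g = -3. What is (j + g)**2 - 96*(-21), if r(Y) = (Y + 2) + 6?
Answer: 2097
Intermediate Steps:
r(Y) = 8 + Y (r(Y) = (2 + Y) + 6 = 8 + Y)
j = 12 (j = 8 + 4 = 12)
(j + g)**2 - 96*(-21) = (12 - 3)**2 - 96*(-21) = 9**2 + 2016 = 81 + 2016 = 2097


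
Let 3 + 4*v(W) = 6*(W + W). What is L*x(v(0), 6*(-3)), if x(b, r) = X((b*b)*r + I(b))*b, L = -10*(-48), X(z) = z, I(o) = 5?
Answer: 1845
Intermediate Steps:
v(W) = -¾ + 3*W (v(W) = -¾ + (6*(W + W))/4 = -¾ + (6*(2*W))/4 = -¾ + (12*W)/4 = -¾ + 3*W)
L = 480
x(b, r) = b*(5 + r*b²) (x(b, r) = ((b*b)*r + 5)*b = (b²*r + 5)*b = (r*b² + 5)*b = (5 + r*b²)*b = b*(5 + r*b²))
L*x(v(0), 6*(-3)) = 480*((-¾ + 3*0)*(5 + (6*(-3))*(-¾ + 3*0)²)) = 480*((-¾ + 0)*(5 - 18*(-¾ + 0)²)) = 480*(-3*(5 - 18*(-¾)²)/4) = 480*(-3*(5 - 18*9/16)/4) = 480*(-3*(5 - 81/8)/4) = 480*(-¾*(-41/8)) = 480*(123/32) = 1845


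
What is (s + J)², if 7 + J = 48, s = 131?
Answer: 29584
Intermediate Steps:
J = 41 (J = -7 + 48 = 41)
(s + J)² = (131 + 41)² = 172² = 29584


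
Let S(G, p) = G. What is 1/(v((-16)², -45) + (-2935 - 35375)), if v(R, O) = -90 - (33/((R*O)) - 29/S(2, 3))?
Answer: -3840/147400309 ≈ -2.6052e-5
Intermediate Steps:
v(R, O) = -151/2 - 33/(O*R) (v(R, O) = -90 - (33/((R*O)) - 29/2) = -90 - (33/((O*R)) - 29*½) = -90 - (33*(1/(O*R)) - 29/2) = -90 - (33/(O*R) - 29/2) = -90 - (-29/2 + 33/(O*R)) = -90 + (29/2 - 33/(O*R)) = -151/2 - 33/(O*R))
1/(v((-16)², -45) + (-2935 - 35375)) = 1/((-151/2 - 33/(-45*(-16)²)) + (-2935 - 35375)) = 1/((-151/2 - 33*(-1/45)/256) - 38310) = 1/((-151/2 - 33*(-1/45)*1/256) - 38310) = 1/((-151/2 + 11/3840) - 38310) = 1/(-289909/3840 - 38310) = 1/(-147400309/3840) = -3840/147400309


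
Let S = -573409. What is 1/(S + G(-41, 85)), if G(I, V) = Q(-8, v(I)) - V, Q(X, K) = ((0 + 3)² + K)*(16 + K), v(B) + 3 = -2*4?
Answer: -1/573504 ≈ -1.7437e-6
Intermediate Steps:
v(B) = -11 (v(B) = -3 - 2*4 = -3 - 8 = -11)
Q(X, K) = (9 + K)*(16 + K) (Q(X, K) = (3² + K)*(16 + K) = (9 + K)*(16 + K))
G(I, V) = -10 - V (G(I, V) = (144 + (-11)² + 25*(-11)) - V = (144 + 121 - 275) - V = -10 - V)
1/(S + G(-41, 85)) = 1/(-573409 + (-10 - 1*85)) = 1/(-573409 + (-10 - 85)) = 1/(-573409 - 95) = 1/(-573504) = -1/573504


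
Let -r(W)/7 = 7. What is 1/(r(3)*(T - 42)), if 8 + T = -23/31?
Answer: 31/77077 ≈ 0.00040220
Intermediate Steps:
T = -271/31 (T = -8 - 23/31 = -271/31 ≈ -8.7419)
r(W) = -49 (r(W) = -7*7 = -49)
1/(r(3)*(T - 42)) = 1/(-49*(-271/31 - 42)) = 1/(-49*(-1573/31)) = 1/(77077/31) = 31/77077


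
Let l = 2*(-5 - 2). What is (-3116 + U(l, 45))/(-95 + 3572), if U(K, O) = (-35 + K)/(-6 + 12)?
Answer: -18745/20862 ≈ -0.89852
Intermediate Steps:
l = -14 (l = 2*(-7) = -14)
U(K, O) = -35/6 + K/6 (U(K, O) = (-35 + K)/6 = (-35 + K)*(⅙) = -35/6 + K/6)
(-3116 + U(l, 45))/(-95 + 3572) = (-3116 + (-35/6 + (⅙)*(-14)))/(-95 + 3572) = (-3116 + (-35/6 - 7/3))/3477 = (-3116 - 49/6)*(1/3477) = -18745/6*1/3477 = -18745/20862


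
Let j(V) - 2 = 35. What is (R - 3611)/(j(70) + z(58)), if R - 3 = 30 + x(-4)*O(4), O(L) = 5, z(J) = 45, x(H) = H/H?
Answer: -3573/82 ≈ -43.573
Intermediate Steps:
x(H) = 1
j(V) = 37 (j(V) = 2 + 35 = 37)
R = 38 (R = 3 + (30 + 1*5) = 3 + (30 + 5) = 3 + 35 = 38)
(R - 3611)/(j(70) + z(58)) = (38 - 3611)/(37 + 45) = -3573/82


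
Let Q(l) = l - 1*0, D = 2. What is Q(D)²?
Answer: 4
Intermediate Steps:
Q(l) = l (Q(l) = l + 0 = l)
Q(D)² = 2² = 4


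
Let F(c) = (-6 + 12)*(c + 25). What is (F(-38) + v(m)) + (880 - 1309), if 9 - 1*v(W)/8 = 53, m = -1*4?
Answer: -859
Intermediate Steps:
m = -4
v(W) = -352 (v(W) = 72 - 8*53 = 72 - 424 = -352)
F(c) = 150 + 6*c (F(c) = 6*(25 + c) = 150 + 6*c)
(F(-38) + v(m)) + (880 - 1309) = ((150 + 6*(-38)) - 352) + (880 - 1309) = ((150 - 228) - 352) - 429 = (-78 - 352) - 429 = -430 - 429 = -859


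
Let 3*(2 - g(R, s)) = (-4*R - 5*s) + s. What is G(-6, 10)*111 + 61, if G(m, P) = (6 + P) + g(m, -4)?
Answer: 579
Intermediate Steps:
g(R, s) = 2 + 4*R/3 + 4*s/3 (g(R, s) = 2 - ((-4*R - 5*s) + s)/3 = 2 - ((-5*s - 4*R) + s)/3 = 2 - (-4*R - 4*s)/3 = 2 + (4*R/3 + 4*s/3) = 2 + 4*R/3 + 4*s/3)
G(m, P) = 8/3 + P + 4*m/3 (G(m, P) = (6 + P) + (2 + 4*m/3 + (4/3)*(-4)) = (6 + P) + (2 + 4*m/3 - 16/3) = (6 + P) + (-10/3 + 4*m/3) = 8/3 + P + 4*m/3)
G(-6, 10)*111 + 61 = (8/3 + 10 + (4/3)*(-6))*111 + 61 = (8/3 + 10 - 8)*111 + 61 = (14/3)*111 + 61 = 518 + 61 = 579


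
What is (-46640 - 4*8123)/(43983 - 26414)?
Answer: -79132/17569 ≈ -4.5041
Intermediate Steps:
(-46640 - 4*8123)/(43983 - 26414) = (-46640 - 32492)/17569 = -79132*1/17569 = -79132/17569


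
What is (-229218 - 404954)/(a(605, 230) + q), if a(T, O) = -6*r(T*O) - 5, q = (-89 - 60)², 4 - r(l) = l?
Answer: -158543/214268 ≈ -0.73993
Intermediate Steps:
r(l) = 4 - l
q = 22201 (q = (-149)² = 22201)
a(T, O) = -29 + 6*O*T (a(T, O) = -6*(4 - T*O) - 5 = -6*(4 - O*T) - 5 = (-24 + 6*O*T) - 5 = -29 + 6*O*T)
(-229218 - 404954)/(a(605, 230) + q) = (-229218 - 404954)/((-29 + 6*230*605) + 22201) = -634172/((-29 + 834900) + 22201) = -634172/(834871 + 22201) = -634172/857072 = -634172*1/857072 = -158543/214268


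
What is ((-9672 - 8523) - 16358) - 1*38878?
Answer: -73431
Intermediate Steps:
((-9672 - 8523) - 16358) - 1*38878 = (-18195 - 16358) - 38878 = -34553 - 38878 = -73431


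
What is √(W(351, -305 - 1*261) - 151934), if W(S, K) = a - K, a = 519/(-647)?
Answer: 3*I*√7040482545/647 ≈ 389.06*I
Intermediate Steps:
a = -519/647 (a = 519*(-1/647) = -519/647 ≈ -0.80216)
W(S, K) = -519/647 - K
√(W(351, -305 - 1*261) - 151934) = √((-519/647 - (-305 - 1*261)) - 151934) = √((-519/647 - (-305 - 261)) - 151934) = √((-519/647 - 1*(-566)) - 151934) = √((-519/647 + 566) - 151934) = √(365683/647 - 151934) = √(-97935615/647) = 3*I*√7040482545/647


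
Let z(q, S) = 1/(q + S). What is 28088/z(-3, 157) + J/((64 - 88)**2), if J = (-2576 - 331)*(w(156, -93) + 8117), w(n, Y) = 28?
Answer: 274204493/64 ≈ 4.2844e+6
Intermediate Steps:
z(q, S) = 1/(S + q)
J = -23677515 (J = (-2576 - 331)*(28 + 8117) = -2907*8145 = -23677515)
28088/z(-3, 157) + J/((64 - 88)**2) = 28088/(1/(157 - 3)) - 23677515/(64 - 88)**2 = 28088/(1/154) - 23677515/((-24)**2) = 28088/(1/154) - 23677515/576 = 28088*154 - 23677515*1/576 = 4325552 - 2630835/64 = 274204493/64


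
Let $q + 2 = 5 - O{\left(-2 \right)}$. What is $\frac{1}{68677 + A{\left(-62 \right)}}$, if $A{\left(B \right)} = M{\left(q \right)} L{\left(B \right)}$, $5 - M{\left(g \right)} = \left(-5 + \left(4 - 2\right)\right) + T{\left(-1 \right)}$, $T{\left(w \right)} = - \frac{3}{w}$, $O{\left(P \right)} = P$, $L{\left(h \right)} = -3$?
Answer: $\frac{1}{68662} \approx 1.4564 \cdot 10^{-5}$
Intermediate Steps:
$q = 5$ ($q = -2 + \left(5 - -2\right) = -2 + \left(5 + 2\right) = -2 + 7 = 5$)
$M{\left(g \right)} = 5$ ($M{\left(g \right)} = 5 - \left(\left(-5 + \left(4 - 2\right)\right) - \frac{3}{-1}\right) = 5 - \left(\left(-5 + 2\right) - -3\right) = 5 - \left(-3 + 3\right) = 5 - 0 = 5 + 0 = 5$)
$A{\left(B \right)} = -15$ ($A{\left(B \right)} = 5 \left(-3\right) = -15$)
$\frac{1}{68677 + A{\left(-62 \right)}} = \frac{1}{68677 - 15} = \frac{1}{68662}$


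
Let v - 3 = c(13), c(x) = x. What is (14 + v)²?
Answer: 900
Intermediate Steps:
v = 16 (v = 3 + 13 = 16)
(14 + v)² = (14 + 16)² = 30² = 900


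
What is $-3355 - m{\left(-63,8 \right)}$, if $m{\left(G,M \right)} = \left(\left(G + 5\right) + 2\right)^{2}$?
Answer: $-6491$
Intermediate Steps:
$m{\left(G,M \right)} = \left(7 + G\right)^{2}$ ($m{\left(G,M \right)} = \left(\left(5 + G\right) + 2\right)^{2} = \left(7 + G\right)^{2}$)
$-3355 - m{\left(-63,8 \right)} = -3355 - \left(7 - 63\right)^{2} = -3355 - \left(-56\right)^{2} = -3355 - 3136 = -6491$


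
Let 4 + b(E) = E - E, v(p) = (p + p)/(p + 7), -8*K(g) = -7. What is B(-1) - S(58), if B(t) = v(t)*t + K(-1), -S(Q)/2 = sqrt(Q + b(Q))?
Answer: 29/24 + 6*sqrt(6) ≈ 15.905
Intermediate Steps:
K(g) = 7/8 (K(g) = -1/8*(-7) = 7/8)
v(p) = 2*p/(7 + p) (v(p) = (2*p)/(7 + p) = 2*p/(7 + p))
b(E) = -4 (b(E) = -4 + (E - E) = -4 + 0 = -4)
S(Q) = -2*sqrt(-4 + Q) (S(Q) = -2*sqrt(Q - 4) = -2*sqrt(-4 + Q))
B(t) = 7/8 + 2*t**2/(7 + t) (B(t) = (2*t/(7 + t))*t + 7/8 = 2*t**2/(7 + t) + 7/8 = 7/8 + 2*t**2/(7 + t))
B(-1) - S(58) = (49 + 7*(-1) + 16*(-1)**2)/(8*(7 - 1)) - (-2)*sqrt(-4 + 58) = (1/8)*(49 - 7 + 16*1)/6 - (-2)*sqrt(54) = (1/8)*(1/6)*(49 - 7 + 16) - (-2)*3*sqrt(6) = (1/8)*(1/6)*58 - (-6)*sqrt(6) = 29/24 + 6*sqrt(6)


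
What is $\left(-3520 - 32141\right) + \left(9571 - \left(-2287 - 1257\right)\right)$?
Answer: $-22546$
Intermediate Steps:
$\left(-3520 - 32141\right) + \left(9571 - \left(-2287 - 1257\right)\right) = -35661 + \left(9571 - \left(-2287 - 1257\right)\right) = -35661 + \left(9571 - -3544\right) = -35661 + \left(9571 + 3544\right) = -35661 + 13115 = -22546$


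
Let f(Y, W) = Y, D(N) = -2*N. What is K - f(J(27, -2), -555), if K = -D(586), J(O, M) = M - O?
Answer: 1201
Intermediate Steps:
K = 1172 (K = -(-2)*586 = -1*(-1172) = 1172)
K - f(J(27, -2), -555) = 1172 - (-2 - 1*27) = 1172 - (-2 - 27) = 1172 - 1*(-29) = 1172 + 29 = 1201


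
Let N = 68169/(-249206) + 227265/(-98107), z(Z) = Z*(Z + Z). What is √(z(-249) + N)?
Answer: √74120202770624378599352262/24448853042 ≈ 352.14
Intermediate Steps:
z(Z) = 2*Z² (z(Z) = Z*(2*Z) = 2*Z²)
N = -63323657673/24448853042 (N = 68169*(-1/249206) + 227265*(-1/98107) = -68169/249206 - 227265/98107 = -63323657673/24448853042 ≈ -2.5900)
√(z(-249) + N) = √(2*(-249)² - 63323657673/24448853042) = √(2*62001 - 63323657673/24448853042) = √(124002 - 63323657673/24448853042) = √(3031643351256411/24448853042) = √74120202770624378599352262/24448853042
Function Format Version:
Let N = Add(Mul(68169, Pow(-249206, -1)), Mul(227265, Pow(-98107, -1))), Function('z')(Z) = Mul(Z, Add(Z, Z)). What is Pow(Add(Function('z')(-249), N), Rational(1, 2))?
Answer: Mul(Rational(1, 24448853042), Pow(74120202770624378599352262, Rational(1, 2))) ≈ 352.14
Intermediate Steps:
Function('z')(Z) = Mul(2, Pow(Z, 2)) (Function('z')(Z) = Mul(Z, Mul(2, Z)) = Mul(2, Pow(Z, 2)))
N = Rational(-63323657673, 24448853042) (N = Add(Mul(68169, Rational(-1, 249206)), Mul(227265, Rational(-1, 98107))) = Add(Rational(-68169, 249206), Rational(-227265, 98107)) = Rational(-63323657673, 24448853042) ≈ -2.5900)
Pow(Add(Function('z')(-249), N), Rational(1, 2)) = Pow(Add(Mul(2, Pow(-249, 2)), Rational(-63323657673, 24448853042)), Rational(1, 2)) = Pow(Add(Mul(2, 62001), Rational(-63323657673, 24448853042)), Rational(1, 2)) = Pow(Add(124002, Rational(-63323657673, 24448853042)), Rational(1, 2)) = Pow(Rational(3031643351256411, 24448853042), Rational(1, 2)) = Mul(Rational(1, 24448853042), Pow(74120202770624378599352262, Rational(1, 2)))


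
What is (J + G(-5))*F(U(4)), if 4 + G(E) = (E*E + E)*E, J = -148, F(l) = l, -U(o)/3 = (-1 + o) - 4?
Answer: -756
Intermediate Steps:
U(o) = 15 - 3*o (U(o) = -3*((-1 + o) - 4) = -3*(-5 + o) = 15 - 3*o)
G(E) = -4 + E*(E + E**2) (G(E) = -4 + (E*E + E)*E = -4 + (E**2 + E)*E = -4 + (E + E**2)*E = -4 + E*(E + E**2))
(J + G(-5))*F(U(4)) = (-148 + (-4 + (-5)**2 + (-5)**3))*(15 - 3*4) = (-148 + (-4 + 25 - 125))*(15 - 12) = (-148 - 104)*3 = -252*3 = -756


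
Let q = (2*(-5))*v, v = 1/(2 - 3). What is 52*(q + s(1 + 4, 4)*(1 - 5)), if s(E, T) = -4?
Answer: 1352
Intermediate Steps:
v = -1 (v = 1/(-1) = -1)
q = 10 (q = (2*(-5))*(-1) = -10*(-1) = 10)
52*(q + s(1 + 4, 4)*(1 - 5)) = 52*(10 - 4*(1 - 5)) = 52*(10 - 4*(-4)) = 52*(10 + 16) = 52*26 = 1352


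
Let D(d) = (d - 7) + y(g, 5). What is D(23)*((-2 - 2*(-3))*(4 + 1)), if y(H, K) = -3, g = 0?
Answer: 260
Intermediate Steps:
D(d) = -10 + d (D(d) = (d - 7) - 3 = (-7 + d) - 3 = -10 + d)
D(23)*((-2 - 2*(-3))*(4 + 1)) = (-10 + 23)*((-2 - 2*(-3))*(4 + 1)) = 13*((-2 + 6)*5) = 13*(4*5) = 13*20 = 260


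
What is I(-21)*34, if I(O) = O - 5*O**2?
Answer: -75684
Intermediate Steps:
I(-21)*34 = -21*(1 - 5*(-21))*34 = -21*(1 + 105)*34 = -21*106*34 = -2226*34 = -75684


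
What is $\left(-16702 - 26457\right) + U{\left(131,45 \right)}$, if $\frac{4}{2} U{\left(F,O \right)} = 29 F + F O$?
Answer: $-38312$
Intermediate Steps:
$U{\left(F,O \right)} = \frac{29 F}{2} + \frac{F O}{2}$ ($U{\left(F,O \right)} = \frac{29 F + F O}{2} = \frac{29 F}{2} + \frac{F O}{2}$)
$\left(-16702 - 26457\right) + U{\left(131,45 \right)} = \left(-16702 - 26457\right) + \frac{1}{2} \cdot 131 \left(29 + 45\right) = -43159 + \frac{1}{2} \cdot 131 \cdot 74 = -43159 + 4847 = -38312$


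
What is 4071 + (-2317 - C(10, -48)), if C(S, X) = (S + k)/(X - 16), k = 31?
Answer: 112297/64 ≈ 1754.6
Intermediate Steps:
C(S, X) = (31 + S)/(-16 + X) (C(S, X) = (S + 31)/(X - 16) = (31 + S)/(-16 + X))
4071 + (-2317 - C(10, -48)) = 4071 + (-2317 - (31 + 10)/(-16 - 48)) = 4071 + (-2317 - 41/(-64)) = 4071 + (-2317 - (-1)*41/64) = 4071 + (-2317 - 1*(-41/64)) = 4071 + (-2317 + 41/64) = 4071 - 148247/64 = 112297/64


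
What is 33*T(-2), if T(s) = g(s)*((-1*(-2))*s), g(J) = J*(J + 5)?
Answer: 792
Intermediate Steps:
g(J) = J*(5 + J)
T(s) = 2*s²*(5 + s) (T(s) = (s*(5 + s))*((-1*(-2))*s) = (s*(5 + s))*(2*s) = 2*s²*(5 + s))
33*T(-2) = 33*(2*(-2)²*(5 - 2)) = 33*(2*4*3) = 33*24 = 792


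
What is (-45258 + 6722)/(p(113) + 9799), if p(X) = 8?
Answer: -38536/9807 ≈ -3.9294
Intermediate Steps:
(-45258 + 6722)/(p(113) + 9799) = (-45258 + 6722)/(8 + 9799) = -38536/9807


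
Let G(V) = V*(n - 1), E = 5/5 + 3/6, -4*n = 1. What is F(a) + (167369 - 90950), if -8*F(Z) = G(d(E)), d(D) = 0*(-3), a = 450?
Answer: 76419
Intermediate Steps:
n = -¼ (n = -¼*1 = -¼ ≈ -0.25000)
E = 3/2 (E = 5*(⅕) + 3*(⅙) = 1 + ½ = 3/2 ≈ 1.5000)
d(D) = 0
G(V) = -5*V/4 (G(V) = V*(-¼ - 1) = V*(-5/4) = -5*V/4)
F(Z) = 0 (F(Z) = -(-5)*0/32 = -⅛*0 = 0)
F(a) + (167369 - 90950) = 0 + (167369 - 90950) = 0 + 76419 = 76419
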